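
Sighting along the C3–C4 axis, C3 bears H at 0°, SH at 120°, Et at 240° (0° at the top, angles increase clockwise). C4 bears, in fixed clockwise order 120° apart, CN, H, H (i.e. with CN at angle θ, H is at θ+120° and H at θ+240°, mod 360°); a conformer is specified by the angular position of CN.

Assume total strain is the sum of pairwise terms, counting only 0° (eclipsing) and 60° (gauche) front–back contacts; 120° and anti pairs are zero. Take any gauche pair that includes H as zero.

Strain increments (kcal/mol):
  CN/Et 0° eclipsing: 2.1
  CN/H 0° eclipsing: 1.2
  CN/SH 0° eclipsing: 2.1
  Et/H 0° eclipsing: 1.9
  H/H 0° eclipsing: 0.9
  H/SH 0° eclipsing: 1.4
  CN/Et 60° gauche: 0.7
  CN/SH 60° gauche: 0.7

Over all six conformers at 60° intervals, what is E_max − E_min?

4.2 kcal/mol

CN at 0° (eclipsed): H–CN eclipsed, SH–H eclipsed, Et–H eclipsed; 1.2 + 1.4 + 1.9 = 4.5 kcal/mol.
CN at 60° (staggered): SH–CN gauche; 0.7 = 0.7 kcal/mol.
CN at 120° (eclipsed): H–H eclipsed, SH–CN eclipsed, Et–H eclipsed; 0.9 + 2.1 + 1.9 = 4.9 kcal/mol.
CN at 180° (staggered): SH–CN gauche, Et–CN gauche; 0.7 + 0.7 = 1.4 kcal/mol.
CN at 240° (eclipsed): H–H eclipsed, SH–H eclipsed, Et–CN eclipsed; 0.9 + 1.4 + 2.1 = 4.4 kcal/mol.
CN at 300° (staggered): Et–CN gauche; 0.7 = 0.7 kcal/mol.
Max at 120° (4.9 kcal/mol), min at 60° (0.7 kcal/mol); barrier = 4.2 kcal/mol.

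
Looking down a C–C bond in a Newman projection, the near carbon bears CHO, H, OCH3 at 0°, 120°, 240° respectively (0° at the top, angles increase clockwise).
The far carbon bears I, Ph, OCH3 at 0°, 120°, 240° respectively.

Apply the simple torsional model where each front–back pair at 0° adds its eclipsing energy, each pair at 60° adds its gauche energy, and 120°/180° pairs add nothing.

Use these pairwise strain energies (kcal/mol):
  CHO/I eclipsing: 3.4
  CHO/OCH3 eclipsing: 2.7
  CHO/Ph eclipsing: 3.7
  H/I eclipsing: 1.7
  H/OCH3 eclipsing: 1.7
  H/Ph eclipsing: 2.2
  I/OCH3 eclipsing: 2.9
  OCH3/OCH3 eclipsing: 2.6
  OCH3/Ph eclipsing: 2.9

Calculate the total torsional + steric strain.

8.2 kcal/mol

This conformer (eclipsed): CHO–I eclipsed, H–Ph eclipsed, OCH3–OCH3 eclipsed; 3.4 + 2.2 + 2.6 = 8.2 kcal/mol.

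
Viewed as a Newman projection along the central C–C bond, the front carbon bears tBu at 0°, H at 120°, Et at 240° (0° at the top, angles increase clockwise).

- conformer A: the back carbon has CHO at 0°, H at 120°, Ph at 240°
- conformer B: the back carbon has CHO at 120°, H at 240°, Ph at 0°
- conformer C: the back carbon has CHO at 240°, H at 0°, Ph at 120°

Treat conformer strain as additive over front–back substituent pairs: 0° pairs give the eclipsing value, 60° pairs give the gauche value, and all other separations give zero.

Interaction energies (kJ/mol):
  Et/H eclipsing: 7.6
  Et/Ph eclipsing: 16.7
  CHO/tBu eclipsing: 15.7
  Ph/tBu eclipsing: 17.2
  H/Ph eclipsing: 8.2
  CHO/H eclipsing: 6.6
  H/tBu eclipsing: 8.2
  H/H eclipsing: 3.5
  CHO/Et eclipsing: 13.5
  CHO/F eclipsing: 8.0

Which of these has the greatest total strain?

A (eclipsed): tBu(0°)/CHO(0°) eclipsed 15.7; H(120°)/H(120°) eclipsed 3.5; Et(240°)/Ph(240°) eclipsed 16.7 → 35.9 kJ/mol.
B (eclipsed): tBu(0°)/Ph(0°) eclipsed 17.2; H(120°)/CHO(120°) eclipsed 6.6; Et(240°)/H(240°) eclipsed 7.6 → 31.4 kJ/mol.
C (eclipsed): tBu(0°)/H(0°) eclipsed 8.2; H(120°)/Ph(120°) eclipsed 8.2; Et(240°)/CHO(240°) eclipsed 13.5 → 29.9 kJ/mol.
A has the highest total (35.9 kJ/mol).

A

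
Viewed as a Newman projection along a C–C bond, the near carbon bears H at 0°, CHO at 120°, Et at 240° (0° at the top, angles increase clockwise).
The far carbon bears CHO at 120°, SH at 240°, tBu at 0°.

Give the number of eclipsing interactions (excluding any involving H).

2

Non-H eclipsing pairs: CHO(120°)/CHO(120°); Et(240°)/SH(240°) — 2 interactions.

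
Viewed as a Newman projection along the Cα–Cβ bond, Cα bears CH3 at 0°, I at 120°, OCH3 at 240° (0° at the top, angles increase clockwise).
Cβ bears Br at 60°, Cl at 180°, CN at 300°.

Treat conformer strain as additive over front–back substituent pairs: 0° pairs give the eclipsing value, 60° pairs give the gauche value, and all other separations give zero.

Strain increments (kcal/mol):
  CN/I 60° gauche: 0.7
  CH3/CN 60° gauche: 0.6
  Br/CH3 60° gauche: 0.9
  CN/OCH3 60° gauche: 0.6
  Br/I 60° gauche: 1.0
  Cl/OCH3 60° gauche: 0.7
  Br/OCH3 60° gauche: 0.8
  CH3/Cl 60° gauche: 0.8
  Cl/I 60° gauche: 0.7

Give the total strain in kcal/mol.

This conformer (staggered): CH3(0°)/Br(60°) gauche 0.9; CH3(0°)/CN(300°) gauche 0.6; I(120°)/Br(60°) gauche 1.0; I(120°)/Cl(180°) gauche 0.7; OCH3(240°)/Cl(180°) gauche 0.7; OCH3(240°)/CN(300°) gauche 0.6 → 4.5 kcal/mol.

4.5 kcal/mol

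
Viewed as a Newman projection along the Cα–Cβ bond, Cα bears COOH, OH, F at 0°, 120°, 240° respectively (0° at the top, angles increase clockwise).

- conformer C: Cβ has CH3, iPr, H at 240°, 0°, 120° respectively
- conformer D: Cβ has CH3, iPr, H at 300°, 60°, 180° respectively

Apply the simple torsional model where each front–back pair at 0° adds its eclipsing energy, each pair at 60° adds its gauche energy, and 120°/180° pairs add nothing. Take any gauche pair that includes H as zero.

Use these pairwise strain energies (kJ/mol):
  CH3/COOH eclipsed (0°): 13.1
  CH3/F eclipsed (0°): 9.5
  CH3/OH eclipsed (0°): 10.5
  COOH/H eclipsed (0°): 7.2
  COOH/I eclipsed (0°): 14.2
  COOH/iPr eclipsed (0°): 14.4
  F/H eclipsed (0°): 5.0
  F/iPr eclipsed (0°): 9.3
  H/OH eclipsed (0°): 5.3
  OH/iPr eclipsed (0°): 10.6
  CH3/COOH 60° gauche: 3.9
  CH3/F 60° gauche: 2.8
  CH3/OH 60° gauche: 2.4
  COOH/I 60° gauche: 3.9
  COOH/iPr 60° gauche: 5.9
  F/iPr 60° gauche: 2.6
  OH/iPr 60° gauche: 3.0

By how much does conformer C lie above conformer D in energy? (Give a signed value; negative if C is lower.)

C (eclipsed): COOH(0°)/iPr(0°) eclipsed 14.4; OH(120°)/H(120°) eclipsed 5.3; F(240°)/CH3(240°) eclipsed 9.5 → 29.2 kJ/mol.
D (staggered): COOH(0°)/CH3(300°) gauche 3.9; COOH(0°)/iPr(60°) gauche 5.9; OH(120°)/iPr(60°) gauche 3.0; F(240°)/CH3(300°) gauche 2.8 → 15.6 kJ/mol.
E(C) − E(D) = 29.2 − 15.6 = +13.6 kJ/mol.

+13.6 kJ/mol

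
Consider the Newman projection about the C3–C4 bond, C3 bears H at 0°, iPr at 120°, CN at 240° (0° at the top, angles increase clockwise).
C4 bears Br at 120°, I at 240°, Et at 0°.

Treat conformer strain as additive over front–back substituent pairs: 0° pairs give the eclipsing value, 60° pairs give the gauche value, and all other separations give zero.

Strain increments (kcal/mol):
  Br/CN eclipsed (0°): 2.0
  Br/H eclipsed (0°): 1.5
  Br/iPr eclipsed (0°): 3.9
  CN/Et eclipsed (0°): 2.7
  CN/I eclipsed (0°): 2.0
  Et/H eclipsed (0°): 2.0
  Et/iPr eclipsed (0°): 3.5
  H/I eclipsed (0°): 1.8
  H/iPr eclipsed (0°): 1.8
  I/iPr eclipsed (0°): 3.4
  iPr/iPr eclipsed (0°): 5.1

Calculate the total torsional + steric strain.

7.9 kcal/mol

This conformer (eclipsed): H(0°)/Et(0°) eclipsed 2.0; iPr(120°)/Br(120°) eclipsed 3.9; CN(240°)/I(240°) eclipsed 2.0 → 7.9 kcal/mol.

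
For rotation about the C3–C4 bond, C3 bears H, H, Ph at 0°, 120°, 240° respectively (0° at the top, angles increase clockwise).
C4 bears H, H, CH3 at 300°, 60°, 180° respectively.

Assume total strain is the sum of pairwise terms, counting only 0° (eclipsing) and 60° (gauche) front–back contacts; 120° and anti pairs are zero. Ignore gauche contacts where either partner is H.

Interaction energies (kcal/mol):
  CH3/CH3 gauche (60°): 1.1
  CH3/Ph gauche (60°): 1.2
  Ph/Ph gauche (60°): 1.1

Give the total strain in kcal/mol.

1.2 kcal/mol

This conformer (staggered): Ph(240°)/CH3(180°) gauche 1.2 → 1.2 kcal/mol.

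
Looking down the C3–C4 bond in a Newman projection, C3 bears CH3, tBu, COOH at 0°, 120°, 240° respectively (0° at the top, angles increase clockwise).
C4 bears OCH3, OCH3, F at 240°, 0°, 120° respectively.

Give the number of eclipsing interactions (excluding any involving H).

3

Non-H eclipsing pairs: CH3(0°)/OCH3(0°); tBu(120°)/F(120°); COOH(240°)/OCH3(240°) — 3 interactions.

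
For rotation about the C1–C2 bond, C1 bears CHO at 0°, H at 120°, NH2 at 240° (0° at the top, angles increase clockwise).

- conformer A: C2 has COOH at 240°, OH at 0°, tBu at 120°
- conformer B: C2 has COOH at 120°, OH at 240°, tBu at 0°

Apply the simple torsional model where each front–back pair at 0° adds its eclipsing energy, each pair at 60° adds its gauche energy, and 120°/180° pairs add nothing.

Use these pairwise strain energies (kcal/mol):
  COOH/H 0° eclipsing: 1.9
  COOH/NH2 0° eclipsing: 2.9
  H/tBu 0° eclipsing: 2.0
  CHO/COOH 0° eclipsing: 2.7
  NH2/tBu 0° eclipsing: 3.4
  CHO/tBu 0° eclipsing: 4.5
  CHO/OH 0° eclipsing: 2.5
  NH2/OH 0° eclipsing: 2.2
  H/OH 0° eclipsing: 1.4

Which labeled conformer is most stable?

A

A (eclipsed): CHO(0°)/OH(0°) eclipsed 2.5; H(120°)/tBu(120°) eclipsed 2.0; NH2(240°)/COOH(240°) eclipsed 2.9 → 7.4 kcal/mol.
B (eclipsed): CHO(0°)/tBu(0°) eclipsed 4.5; H(120°)/COOH(120°) eclipsed 1.9; NH2(240°)/OH(240°) eclipsed 2.2 → 8.6 kcal/mol.
A has the lowest total (7.4 kcal/mol).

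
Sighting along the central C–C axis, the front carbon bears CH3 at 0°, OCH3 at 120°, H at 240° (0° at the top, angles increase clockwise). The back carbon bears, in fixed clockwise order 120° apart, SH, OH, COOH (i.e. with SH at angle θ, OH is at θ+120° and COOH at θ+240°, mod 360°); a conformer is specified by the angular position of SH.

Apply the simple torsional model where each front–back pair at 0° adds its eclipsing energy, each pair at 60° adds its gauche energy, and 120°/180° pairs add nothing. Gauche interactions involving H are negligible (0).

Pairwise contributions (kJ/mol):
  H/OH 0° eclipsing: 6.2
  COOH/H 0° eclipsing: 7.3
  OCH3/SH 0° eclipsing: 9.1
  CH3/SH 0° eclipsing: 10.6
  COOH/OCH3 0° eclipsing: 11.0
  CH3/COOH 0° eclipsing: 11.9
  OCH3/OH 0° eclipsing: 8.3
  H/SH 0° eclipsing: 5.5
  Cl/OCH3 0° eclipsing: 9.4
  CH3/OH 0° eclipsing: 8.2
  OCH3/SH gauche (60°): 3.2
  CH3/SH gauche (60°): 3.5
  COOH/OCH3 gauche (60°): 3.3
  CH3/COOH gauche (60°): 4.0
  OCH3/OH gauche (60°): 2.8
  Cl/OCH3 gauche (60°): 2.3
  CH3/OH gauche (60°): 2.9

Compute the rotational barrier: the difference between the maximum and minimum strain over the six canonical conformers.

14.7 kJ/mol

SH at 0° (eclipsed): CH3–SH eclipsed, OCH3–OH eclipsed, H–COOH eclipsed; 10.6 + 8.3 + 7.3 = 26.2 kJ/mol.
SH at 60° (staggered): CH3–SH gauche, CH3–COOH gauche, OCH3–SH gauche, OCH3–OH gauche; 3.5 + 4.0 + 3.2 + 2.8 = 13.5 kJ/mol.
SH at 120° (eclipsed): CH3–COOH eclipsed, OCH3–SH eclipsed, H–OH eclipsed; 11.9 + 9.1 + 6.2 = 27.2 kJ/mol.
SH at 180° (staggered): CH3–OH gauche, CH3–COOH gauche, OCH3–SH gauche, OCH3–COOH gauche; 2.9 + 4.0 + 3.2 + 3.3 = 13.4 kJ/mol.
SH at 240° (eclipsed): CH3–OH eclipsed, OCH3–COOH eclipsed, H–SH eclipsed; 8.2 + 11.0 + 5.5 = 24.7 kJ/mol.
SH at 300° (staggered): CH3–SH gauche, CH3–OH gauche, OCH3–OH gauche, OCH3–COOH gauche; 3.5 + 2.9 + 2.8 + 3.3 = 12.5 kJ/mol.
Max at 120° (27.2 kJ/mol), min at 300° (12.5 kJ/mol); barrier = 14.7 kJ/mol.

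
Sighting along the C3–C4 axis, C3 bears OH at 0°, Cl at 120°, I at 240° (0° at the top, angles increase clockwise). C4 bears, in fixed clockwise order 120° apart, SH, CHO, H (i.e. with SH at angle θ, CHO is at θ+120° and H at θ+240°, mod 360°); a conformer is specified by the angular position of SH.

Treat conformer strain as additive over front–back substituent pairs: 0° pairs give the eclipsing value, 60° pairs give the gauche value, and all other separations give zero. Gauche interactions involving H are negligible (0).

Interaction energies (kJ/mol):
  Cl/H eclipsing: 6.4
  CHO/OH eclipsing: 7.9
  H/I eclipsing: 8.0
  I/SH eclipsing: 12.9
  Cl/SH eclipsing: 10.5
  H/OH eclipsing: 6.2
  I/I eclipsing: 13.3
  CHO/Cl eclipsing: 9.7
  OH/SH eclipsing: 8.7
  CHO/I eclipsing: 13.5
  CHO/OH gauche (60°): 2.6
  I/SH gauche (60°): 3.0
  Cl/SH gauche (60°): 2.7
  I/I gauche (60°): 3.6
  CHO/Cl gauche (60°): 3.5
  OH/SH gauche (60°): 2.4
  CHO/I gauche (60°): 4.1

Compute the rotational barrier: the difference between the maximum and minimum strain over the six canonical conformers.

18.7 kJ/mol

SH at 0° (eclipsed): OH(0°)/SH(0°) eclipsed 8.7; Cl(120°)/CHO(120°) eclipsed 9.7; I(240°)/H(240°) eclipsed 8.0 → 26.4 kJ/mol.
SH at 60° (staggered): OH(0°)/SH(60°) gauche 2.4; Cl(120°)/SH(60°) gauche 2.7; Cl(120°)/CHO(180°) gauche 3.5; I(240°)/CHO(180°) gauche 4.1 → 12.7 kJ/mol.
SH at 120° (eclipsed): OH(0°)/H(0°) eclipsed 6.2; Cl(120°)/SH(120°) eclipsed 10.5; I(240°)/CHO(240°) eclipsed 13.5 → 30.2 kJ/mol.
SH at 180° (staggered): OH(0°)/CHO(300°) gauche 2.6; Cl(120°)/SH(180°) gauche 2.7; I(240°)/SH(180°) gauche 3.0; I(240°)/CHO(300°) gauche 4.1 → 12.4 kJ/mol.
SH at 240° (eclipsed): OH(0°)/CHO(0°) eclipsed 7.9; Cl(120°)/H(120°) eclipsed 6.4; I(240°)/SH(240°) eclipsed 12.9 → 27.2 kJ/mol.
SH at 300° (staggered): OH(0°)/SH(300°) gauche 2.4; OH(0°)/CHO(60°) gauche 2.6; Cl(120°)/CHO(60°) gauche 3.5; I(240°)/SH(300°) gauche 3.0 → 11.5 kJ/mol.
Max at 120° (30.2 kJ/mol), min at 300° (11.5 kJ/mol); barrier = 18.7 kJ/mol.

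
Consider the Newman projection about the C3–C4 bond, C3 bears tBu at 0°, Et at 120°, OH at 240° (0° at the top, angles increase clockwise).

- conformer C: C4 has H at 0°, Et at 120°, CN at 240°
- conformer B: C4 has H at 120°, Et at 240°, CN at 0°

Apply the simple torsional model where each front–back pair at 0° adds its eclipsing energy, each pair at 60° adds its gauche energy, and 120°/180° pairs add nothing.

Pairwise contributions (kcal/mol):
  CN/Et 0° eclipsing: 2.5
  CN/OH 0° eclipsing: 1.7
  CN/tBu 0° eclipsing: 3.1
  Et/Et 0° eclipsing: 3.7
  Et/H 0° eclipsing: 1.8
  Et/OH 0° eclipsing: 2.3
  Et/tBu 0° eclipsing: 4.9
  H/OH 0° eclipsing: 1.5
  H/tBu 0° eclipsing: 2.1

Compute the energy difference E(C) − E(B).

C (eclipsed): tBu(0°)/H(0°) eclipsed 2.1; Et(120°)/Et(120°) eclipsed 3.7; OH(240°)/CN(240°) eclipsed 1.7 → 7.5 kcal/mol.
B (eclipsed): tBu(0°)/CN(0°) eclipsed 3.1; Et(120°)/H(120°) eclipsed 1.8; OH(240°)/Et(240°) eclipsed 2.3 → 7.2 kcal/mol.
E(C) − E(B) = 7.5 − 7.2 = +0.3 kcal/mol.

+0.3 kcal/mol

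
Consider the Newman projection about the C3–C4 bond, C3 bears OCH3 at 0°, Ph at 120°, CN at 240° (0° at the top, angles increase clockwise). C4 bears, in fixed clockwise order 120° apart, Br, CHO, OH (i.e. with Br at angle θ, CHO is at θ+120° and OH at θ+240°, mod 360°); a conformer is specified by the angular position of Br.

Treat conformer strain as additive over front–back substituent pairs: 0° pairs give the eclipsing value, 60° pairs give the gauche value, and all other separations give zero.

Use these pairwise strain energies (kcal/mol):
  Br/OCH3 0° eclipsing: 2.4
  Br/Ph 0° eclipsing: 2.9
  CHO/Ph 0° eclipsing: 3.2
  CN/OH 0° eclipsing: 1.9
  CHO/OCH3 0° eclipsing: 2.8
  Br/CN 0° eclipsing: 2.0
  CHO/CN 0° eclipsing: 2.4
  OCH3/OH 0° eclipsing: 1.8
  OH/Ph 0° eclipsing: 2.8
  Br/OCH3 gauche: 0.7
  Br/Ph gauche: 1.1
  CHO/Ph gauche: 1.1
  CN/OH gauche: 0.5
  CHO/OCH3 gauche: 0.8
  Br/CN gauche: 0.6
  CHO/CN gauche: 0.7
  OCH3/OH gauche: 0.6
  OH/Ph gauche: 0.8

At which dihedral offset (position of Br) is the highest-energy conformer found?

240°

Br at 0° is eclipsed. OCH3 at 0° is eclipsed with Br at 0° (2.4); Ph at 120° is eclipsed with CHO at 120° (3.2); CN at 240° is eclipsed with OH at 240° (1.9). Total 7.5 kcal/mol.
Br at 60° is staggered. OCH3 at 0° is gauche with Br at 60° (0.7); OCH3 at 0° is gauche with OH at 300° (0.6); Ph at 120° is gauche with Br at 60° (1.1); Ph at 120° is gauche with CHO at 180° (1.1); CN at 240° is gauche with CHO at 180° (0.7); CN at 240° is gauche with OH at 300° (0.5). Total 4.7 kcal/mol.
Br at 120° is eclipsed. OCH3 at 0° is eclipsed with OH at 0° (1.8); Ph at 120° is eclipsed with Br at 120° (2.9); CN at 240° is eclipsed with CHO at 240° (2.4). Total 7.1 kcal/mol.
Br at 180° is staggered. OCH3 at 0° is gauche with CHO at 300° (0.8); OCH3 at 0° is gauche with OH at 60° (0.6); Ph at 120° is gauche with Br at 180° (1.1); Ph at 120° is gauche with OH at 60° (0.8); CN at 240° is gauche with Br at 180° (0.6); CN at 240° is gauche with CHO at 300° (0.7). Total 4.6 kcal/mol.
Br at 240° is eclipsed. OCH3 at 0° is eclipsed with CHO at 0° (2.8); Ph at 120° is eclipsed with OH at 120° (2.8); CN at 240° is eclipsed with Br at 240° (2.0). Total 7.6 kcal/mol.
Br at 300° is staggered. OCH3 at 0° is gauche with Br at 300° (0.7); OCH3 at 0° is gauche with CHO at 60° (0.8); Ph at 120° is gauche with CHO at 60° (1.1); Ph at 120° is gauche with OH at 180° (0.8); CN at 240° is gauche with Br at 300° (0.6); CN at 240° is gauche with OH at 180° (0.5). Total 4.5 kcal/mol.
The maximum (7.6 kcal/mol) occurs with Br at 240°.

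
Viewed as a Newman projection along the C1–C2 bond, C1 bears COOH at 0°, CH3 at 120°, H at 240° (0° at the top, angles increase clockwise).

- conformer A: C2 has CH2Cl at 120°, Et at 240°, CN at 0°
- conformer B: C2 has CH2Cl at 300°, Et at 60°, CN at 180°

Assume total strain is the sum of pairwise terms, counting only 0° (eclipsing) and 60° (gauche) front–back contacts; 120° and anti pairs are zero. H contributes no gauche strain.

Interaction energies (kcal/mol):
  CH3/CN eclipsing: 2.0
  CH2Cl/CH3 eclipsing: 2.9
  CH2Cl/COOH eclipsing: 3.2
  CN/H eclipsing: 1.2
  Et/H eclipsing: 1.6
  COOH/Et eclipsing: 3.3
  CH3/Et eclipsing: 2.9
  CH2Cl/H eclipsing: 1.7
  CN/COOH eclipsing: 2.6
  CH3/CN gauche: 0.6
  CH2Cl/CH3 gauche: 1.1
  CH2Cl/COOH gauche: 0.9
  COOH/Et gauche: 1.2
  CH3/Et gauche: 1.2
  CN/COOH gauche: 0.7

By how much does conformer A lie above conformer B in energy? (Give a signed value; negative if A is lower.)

A is eclipsed. COOH at 0° is eclipsed with CN at 0° (2.6); CH3 at 120° is eclipsed with CH2Cl at 120° (2.9); H at 240° is eclipsed with Et at 240° (1.6). Total 7.1 kcal/mol.
B is staggered. COOH at 0° is gauche with CH2Cl at 300° (0.9); COOH at 0° is gauche with Et at 60° (1.2); CH3 at 120° is gauche with Et at 60° (1.2); CH3 at 120° is gauche with CN at 180° (0.6). Total 3.9 kcal/mol.
E(A) − E(B) = 7.1 − 3.9 = +3.2 kcal/mol.

+3.2 kcal/mol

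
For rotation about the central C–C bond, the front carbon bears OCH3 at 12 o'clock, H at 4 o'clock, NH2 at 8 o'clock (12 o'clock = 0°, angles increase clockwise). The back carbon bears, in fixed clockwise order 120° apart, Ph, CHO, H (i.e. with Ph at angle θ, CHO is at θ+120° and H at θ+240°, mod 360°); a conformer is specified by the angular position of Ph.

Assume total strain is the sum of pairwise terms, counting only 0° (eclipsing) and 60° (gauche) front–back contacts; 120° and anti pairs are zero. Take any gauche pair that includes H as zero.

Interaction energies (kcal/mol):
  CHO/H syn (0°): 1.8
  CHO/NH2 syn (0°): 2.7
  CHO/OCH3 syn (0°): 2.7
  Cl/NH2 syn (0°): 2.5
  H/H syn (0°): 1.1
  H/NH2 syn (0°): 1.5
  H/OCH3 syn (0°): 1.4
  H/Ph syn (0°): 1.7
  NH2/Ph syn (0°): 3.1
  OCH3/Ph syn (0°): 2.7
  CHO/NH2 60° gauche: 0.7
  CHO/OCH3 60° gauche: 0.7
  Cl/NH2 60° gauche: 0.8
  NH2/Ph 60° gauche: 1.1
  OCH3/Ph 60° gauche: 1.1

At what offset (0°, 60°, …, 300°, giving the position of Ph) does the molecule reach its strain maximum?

240°

Ph at 0° (eclipsed): OCH3(0°)/Ph(0°) eclipsed 2.7; H(120°)/CHO(120°) eclipsed 1.8; NH2(240°)/H(240°) eclipsed 1.5 → 6.0 kcal/mol.
Ph at 60° (staggered): OCH3(0°)/Ph(60°) gauche 1.1; NH2(240°)/CHO(180°) gauche 0.7 → 1.8 kcal/mol.
Ph at 120° (eclipsed): OCH3(0°)/H(0°) eclipsed 1.4; H(120°)/Ph(120°) eclipsed 1.7; NH2(240°)/CHO(240°) eclipsed 2.7 → 5.8 kcal/mol.
Ph at 180° (staggered): OCH3(0°)/CHO(300°) gauche 0.7; NH2(240°)/Ph(180°) gauche 1.1; NH2(240°)/CHO(300°) gauche 0.7 → 2.5 kcal/mol.
Ph at 240° (eclipsed): OCH3(0°)/CHO(0°) eclipsed 2.7; H(120°)/H(120°) eclipsed 1.1; NH2(240°)/Ph(240°) eclipsed 3.1 → 6.9 kcal/mol.
Ph at 300° (staggered): OCH3(0°)/Ph(300°) gauche 1.1; OCH3(0°)/CHO(60°) gauche 0.7; NH2(240°)/Ph(300°) gauche 1.1 → 2.9 kcal/mol.
The maximum (6.9 kcal/mol) occurs with Ph at 240°.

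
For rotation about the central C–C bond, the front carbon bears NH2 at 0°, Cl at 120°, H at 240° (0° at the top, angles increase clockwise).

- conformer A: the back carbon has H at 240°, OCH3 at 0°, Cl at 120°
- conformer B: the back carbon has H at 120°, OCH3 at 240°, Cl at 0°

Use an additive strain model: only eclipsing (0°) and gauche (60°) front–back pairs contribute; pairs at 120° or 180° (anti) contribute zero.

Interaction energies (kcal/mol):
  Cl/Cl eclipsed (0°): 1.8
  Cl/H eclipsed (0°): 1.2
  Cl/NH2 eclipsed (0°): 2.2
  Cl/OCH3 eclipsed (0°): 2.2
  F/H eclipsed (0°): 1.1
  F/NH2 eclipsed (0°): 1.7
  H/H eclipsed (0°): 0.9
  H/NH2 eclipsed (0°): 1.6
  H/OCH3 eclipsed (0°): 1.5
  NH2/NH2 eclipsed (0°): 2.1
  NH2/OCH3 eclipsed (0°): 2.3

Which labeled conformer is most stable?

B

A (eclipsed): NH2(0°)/OCH3(0°) eclipsed 2.3; Cl(120°)/Cl(120°) eclipsed 1.8; H(240°)/H(240°) eclipsed 0.9 → 5.0 kcal/mol.
B (eclipsed): NH2(0°)/Cl(0°) eclipsed 2.2; Cl(120°)/H(120°) eclipsed 1.2; H(240°)/OCH3(240°) eclipsed 1.5 → 4.9 kcal/mol.
B has the lowest total (4.9 kcal/mol).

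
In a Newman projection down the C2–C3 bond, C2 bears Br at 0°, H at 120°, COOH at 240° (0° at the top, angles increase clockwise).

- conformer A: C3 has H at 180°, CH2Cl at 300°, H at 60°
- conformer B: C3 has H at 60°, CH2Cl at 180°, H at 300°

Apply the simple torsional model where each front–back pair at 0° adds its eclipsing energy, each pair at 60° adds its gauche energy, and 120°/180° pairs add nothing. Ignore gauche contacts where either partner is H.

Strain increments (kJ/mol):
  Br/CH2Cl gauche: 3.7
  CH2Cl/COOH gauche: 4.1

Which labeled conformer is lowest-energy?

A (staggered): Br(0°)/CH2Cl(300°) gauche 3.7; COOH(240°)/CH2Cl(300°) gauche 4.1 → 7.8 kJ/mol.
B (staggered): COOH(240°)/CH2Cl(180°) gauche 4.1 → 4.1 kJ/mol.
B has the lowest total (4.1 kJ/mol).

B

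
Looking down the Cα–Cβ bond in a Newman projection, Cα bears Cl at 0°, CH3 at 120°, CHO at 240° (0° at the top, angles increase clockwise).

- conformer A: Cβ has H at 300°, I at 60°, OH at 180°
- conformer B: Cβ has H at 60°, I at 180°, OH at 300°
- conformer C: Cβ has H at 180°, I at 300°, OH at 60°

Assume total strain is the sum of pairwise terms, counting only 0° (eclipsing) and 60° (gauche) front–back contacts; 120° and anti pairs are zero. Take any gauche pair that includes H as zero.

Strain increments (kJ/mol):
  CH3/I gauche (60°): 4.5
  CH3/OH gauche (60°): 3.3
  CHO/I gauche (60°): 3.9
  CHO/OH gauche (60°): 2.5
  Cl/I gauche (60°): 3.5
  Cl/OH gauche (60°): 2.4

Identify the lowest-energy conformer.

C

A is staggered. Cl at 0° is gauche with I at 60° (3.5); CH3 at 120° is gauche with I at 60° (4.5); CH3 at 120° is gauche with OH at 180° (3.3); CHO at 240° is gauche with OH at 180° (2.5). Total 13.8 kJ/mol.
B is staggered. Cl at 0° is gauche with OH at 300° (2.4); CH3 at 120° is gauche with I at 180° (4.5); CHO at 240° is gauche with I at 180° (3.9); CHO at 240° is gauche with OH at 300° (2.5). Total 13.3 kJ/mol.
C is staggered. Cl at 0° is gauche with I at 300° (3.5); Cl at 0° is gauche with OH at 60° (2.4); CH3 at 120° is gauche with OH at 60° (3.3); CHO at 240° is gauche with I at 300° (3.9). Total 13.1 kJ/mol.
C has the lowest total (13.1 kJ/mol).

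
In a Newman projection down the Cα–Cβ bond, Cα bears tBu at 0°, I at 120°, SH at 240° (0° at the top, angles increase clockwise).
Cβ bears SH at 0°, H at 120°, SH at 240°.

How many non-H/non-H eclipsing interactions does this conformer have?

2

Non-H eclipsing pairs: tBu(0°)/SH(0°); SH(240°)/SH(240°) — 2 interactions.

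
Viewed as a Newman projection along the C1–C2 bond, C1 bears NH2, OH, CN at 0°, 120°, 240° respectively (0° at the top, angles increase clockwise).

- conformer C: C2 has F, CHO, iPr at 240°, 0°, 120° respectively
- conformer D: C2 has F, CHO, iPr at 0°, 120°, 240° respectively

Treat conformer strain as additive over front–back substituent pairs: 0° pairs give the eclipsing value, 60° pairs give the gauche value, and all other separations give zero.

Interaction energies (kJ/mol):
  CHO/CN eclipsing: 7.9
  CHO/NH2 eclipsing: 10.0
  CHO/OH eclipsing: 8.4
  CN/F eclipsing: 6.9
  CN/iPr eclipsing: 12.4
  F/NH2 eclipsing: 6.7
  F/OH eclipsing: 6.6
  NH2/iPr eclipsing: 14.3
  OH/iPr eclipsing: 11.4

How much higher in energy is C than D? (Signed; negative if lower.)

C (eclipsed): NH2(0°)/CHO(0°) eclipsed 10.0; OH(120°)/iPr(120°) eclipsed 11.4; CN(240°)/F(240°) eclipsed 6.9 → 28.3 kJ/mol.
D (eclipsed): NH2(0°)/F(0°) eclipsed 6.7; OH(120°)/CHO(120°) eclipsed 8.4; CN(240°)/iPr(240°) eclipsed 12.4 → 27.5 kJ/mol.
E(C) − E(D) = 28.3 − 27.5 = +0.8 kJ/mol.

+0.8 kJ/mol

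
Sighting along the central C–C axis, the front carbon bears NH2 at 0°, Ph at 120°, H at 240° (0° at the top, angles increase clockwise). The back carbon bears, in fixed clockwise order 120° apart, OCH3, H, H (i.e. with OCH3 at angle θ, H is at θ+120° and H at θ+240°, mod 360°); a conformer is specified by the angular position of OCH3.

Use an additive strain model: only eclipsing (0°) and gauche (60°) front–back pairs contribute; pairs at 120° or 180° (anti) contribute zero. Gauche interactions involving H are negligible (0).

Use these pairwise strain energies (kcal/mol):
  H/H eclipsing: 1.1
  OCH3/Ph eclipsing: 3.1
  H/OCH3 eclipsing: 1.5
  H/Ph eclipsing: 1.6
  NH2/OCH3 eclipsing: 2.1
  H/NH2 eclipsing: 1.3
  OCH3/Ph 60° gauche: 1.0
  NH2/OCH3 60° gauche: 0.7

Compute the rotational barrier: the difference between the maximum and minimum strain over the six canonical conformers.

OCH3 at 0° (eclipsed): NH2–OCH3 eclipsed, Ph–H eclipsed, H–H eclipsed; 2.1 + 1.6 + 1.1 = 4.8 kcal/mol.
OCH3 at 60° (staggered): NH2–OCH3 gauche, Ph–OCH3 gauche; 0.7 + 1.0 = 1.7 kcal/mol.
OCH3 at 120° (eclipsed): NH2–H eclipsed, Ph–OCH3 eclipsed, H–H eclipsed; 1.3 + 3.1 + 1.1 = 5.5 kcal/mol.
OCH3 at 180° (staggered): Ph–OCH3 gauche; 1.0 = 1.0 kcal/mol.
OCH3 at 240° (eclipsed): NH2–H eclipsed, Ph–H eclipsed, H–OCH3 eclipsed; 1.3 + 1.6 + 1.5 = 4.4 kcal/mol.
OCH3 at 300° (staggered): NH2–OCH3 gauche; 0.7 = 0.7 kcal/mol.
Max at 120° (5.5 kcal/mol), min at 300° (0.7 kcal/mol); barrier = 4.8 kcal/mol.

4.8 kcal/mol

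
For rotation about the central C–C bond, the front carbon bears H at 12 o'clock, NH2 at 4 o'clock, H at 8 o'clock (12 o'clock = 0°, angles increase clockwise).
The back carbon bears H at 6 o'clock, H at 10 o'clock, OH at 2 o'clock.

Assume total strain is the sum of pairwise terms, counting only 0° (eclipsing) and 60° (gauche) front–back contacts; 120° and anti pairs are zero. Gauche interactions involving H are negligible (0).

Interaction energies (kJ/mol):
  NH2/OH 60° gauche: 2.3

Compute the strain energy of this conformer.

This conformer (staggered): NH2–OH gauche; 2.3 = 2.3 kJ/mol.

2.3 kJ/mol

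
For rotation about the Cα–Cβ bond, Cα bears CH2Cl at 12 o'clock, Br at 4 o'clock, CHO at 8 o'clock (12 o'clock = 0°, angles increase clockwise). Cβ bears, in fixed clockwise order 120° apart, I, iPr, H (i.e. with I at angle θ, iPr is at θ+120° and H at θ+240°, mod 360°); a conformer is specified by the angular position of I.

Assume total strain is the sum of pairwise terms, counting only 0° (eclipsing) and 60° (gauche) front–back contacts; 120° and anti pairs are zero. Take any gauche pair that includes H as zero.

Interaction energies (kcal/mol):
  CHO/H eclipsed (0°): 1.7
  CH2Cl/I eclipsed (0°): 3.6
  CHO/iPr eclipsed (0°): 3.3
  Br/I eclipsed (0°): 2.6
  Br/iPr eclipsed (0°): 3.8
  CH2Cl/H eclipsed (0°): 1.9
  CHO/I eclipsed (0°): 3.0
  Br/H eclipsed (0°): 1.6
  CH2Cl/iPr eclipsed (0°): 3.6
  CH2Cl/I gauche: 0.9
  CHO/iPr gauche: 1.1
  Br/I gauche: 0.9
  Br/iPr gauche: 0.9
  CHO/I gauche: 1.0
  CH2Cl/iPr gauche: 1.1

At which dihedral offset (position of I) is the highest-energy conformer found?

0°

I at 0° (eclipsed): CH2Cl(0°)/I(0°) eclipsed 3.6; Br(120°)/iPr(120°) eclipsed 3.8; CHO(240°)/H(240°) eclipsed 1.7 → 9.1 kcal/mol.
I at 60° (staggered): CH2Cl(0°)/I(60°) gauche 0.9; Br(120°)/I(60°) gauche 0.9; Br(120°)/iPr(180°) gauche 0.9; CHO(240°)/iPr(180°) gauche 1.1 → 3.8 kcal/mol.
I at 120° (eclipsed): CH2Cl(0°)/H(0°) eclipsed 1.9; Br(120°)/I(120°) eclipsed 2.6; CHO(240°)/iPr(240°) eclipsed 3.3 → 7.8 kcal/mol.
I at 180° (staggered): CH2Cl(0°)/iPr(300°) gauche 1.1; Br(120°)/I(180°) gauche 0.9; CHO(240°)/I(180°) gauche 1.0; CHO(240°)/iPr(300°) gauche 1.1 → 4.1 kcal/mol.
I at 240° (eclipsed): CH2Cl(0°)/iPr(0°) eclipsed 3.6; Br(120°)/H(120°) eclipsed 1.6; CHO(240°)/I(240°) eclipsed 3.0 → 8.2 kcal/mol.
I at 300° (staggered): CH2Cl(0°)/I(300°) gauche 0.9; CH2Cl(0°)/iPr(60°) gauche 1.1; Br(120°)/iPr(60°) gauche 0.9; CHO(240°)/I(300°) gauche 1.0 → 3.9 kcal/mol.
The maximum (9.1 kcal/mol) occurs with I at 0°.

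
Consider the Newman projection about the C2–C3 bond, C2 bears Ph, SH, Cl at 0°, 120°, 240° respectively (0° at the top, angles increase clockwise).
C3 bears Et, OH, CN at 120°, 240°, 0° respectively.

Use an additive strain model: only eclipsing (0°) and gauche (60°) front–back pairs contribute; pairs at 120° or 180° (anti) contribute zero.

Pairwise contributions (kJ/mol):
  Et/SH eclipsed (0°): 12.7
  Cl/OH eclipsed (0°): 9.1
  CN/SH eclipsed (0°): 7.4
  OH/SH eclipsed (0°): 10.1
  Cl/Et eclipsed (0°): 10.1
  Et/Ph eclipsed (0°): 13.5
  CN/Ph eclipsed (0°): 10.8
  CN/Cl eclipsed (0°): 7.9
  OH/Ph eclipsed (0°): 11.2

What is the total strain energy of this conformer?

This conformer (eclipsed): Ph–CN eclipsed, SH–Et eclipsed, Cl–OH eclipsed; 10.8 + 12.7 + 9.1 = 32.6 kJ/mol.

32.6 kJ/mol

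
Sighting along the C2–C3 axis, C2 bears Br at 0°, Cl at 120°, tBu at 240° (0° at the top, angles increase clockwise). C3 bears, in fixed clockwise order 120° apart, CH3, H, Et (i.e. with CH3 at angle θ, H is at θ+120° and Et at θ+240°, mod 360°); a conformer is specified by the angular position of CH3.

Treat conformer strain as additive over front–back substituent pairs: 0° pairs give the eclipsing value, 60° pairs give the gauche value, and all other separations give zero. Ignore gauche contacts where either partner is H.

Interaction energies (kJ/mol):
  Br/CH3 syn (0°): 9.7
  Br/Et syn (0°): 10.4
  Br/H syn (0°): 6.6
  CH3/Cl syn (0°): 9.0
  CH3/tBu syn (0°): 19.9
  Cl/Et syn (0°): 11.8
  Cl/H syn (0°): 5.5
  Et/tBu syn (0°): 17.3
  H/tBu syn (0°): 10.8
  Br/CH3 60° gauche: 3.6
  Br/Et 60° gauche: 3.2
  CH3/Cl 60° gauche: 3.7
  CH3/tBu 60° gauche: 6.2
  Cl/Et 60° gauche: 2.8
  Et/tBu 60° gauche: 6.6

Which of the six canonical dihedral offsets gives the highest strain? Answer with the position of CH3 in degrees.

240°

CH3 at 0° (eclipsed): Br(0°)/CH3(0°) eclipsed 9.7; Cl(120°)/H(120°) eclipsed 5.5; tBu(240°)/Et(240°) eclipsed 17.3 → 32.5 kJ/mol.
CH3 at 60° (staggered): Br(0°)/CH3(60°) gauche 3.6; Br(0°)/Et(300°) gauche 3.2; Cl(120°)/CH3(60°) gauche 3.7; tBu(240°)/Et(300°) gauche 6.6 → 17.1 kJ/mol.
CH3 at 120° (eclipsed): Br(0°)/Et(0°) eclipsed 10.4; Cl(120°)/CH3(120°) eclipsed 9.0; tBu(240°)/H(240°) eclipsed 10.8 → 30.2 kJ/mol.
CH3 at 180° (staggered): Br(0°)/Et(60°) gauche 3.2; Cl(120°)/CH3(180°) gauche 3.7; Cl(120°)/Et(60°) gauche 2.8; tBu(240°)/CH3(180°) gauche 6.2 → 15.9 kJ/mol.
CH3 at 240° (eclipsed): Br(0°)/H(0°) eclipsed 6.6; Cl(120°)/Et(120°) eclipsed 11.8; tBu(240°)/CH3(240°) eclipsed 19.9 → 38.3 kJ/mol.
CH3 at 300° (staggered): Br(0°)/CH3(300°) gauche 3.6; Cl(120°)/Et(180°) gauche 2.8; tBu(240°)/CH3(300°) gauche 6.2; tBu(240°)/Et(180°) gauche 6.6 → 19.2 kJ/mol.
The maximum (38.3 kJ/mol) occurs with CH3 at 240°.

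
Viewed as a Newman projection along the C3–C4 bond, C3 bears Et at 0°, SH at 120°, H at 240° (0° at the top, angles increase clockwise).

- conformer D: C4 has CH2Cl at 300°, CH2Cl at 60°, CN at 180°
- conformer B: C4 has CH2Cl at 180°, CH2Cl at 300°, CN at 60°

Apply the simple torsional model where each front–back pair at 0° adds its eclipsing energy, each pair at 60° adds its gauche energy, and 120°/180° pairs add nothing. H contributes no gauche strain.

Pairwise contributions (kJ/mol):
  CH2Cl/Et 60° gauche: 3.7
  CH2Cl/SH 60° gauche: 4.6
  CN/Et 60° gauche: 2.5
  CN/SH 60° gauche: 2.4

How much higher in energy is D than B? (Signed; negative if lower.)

+1.2 kJ/mol

D is staggered. Et at 0° is gauche with CH2Cl at 300° (3.7); Et at 0° is gauche with CH2Cl at 60° (3.7); SH at 120° is gauche with CH2Cl at 60° (4.6); SH at 120° is gauche with CN at 180° (2.4). Total 14.4 kJ/mol.
B is staggered. Et at 0° is gauche with CH2Cl at 300° (3.7); Et at 0° is gauche with CN at 60° (2.5); SH at 120° is gauche with CH2Cl at 180° (4.6); SH at 120° is gauche with CN at 60° (2.4). Total 13.2 kJ/mol.
E(D) − E(B) = 14.4 − 13.2 = +1.2 kJ/mol.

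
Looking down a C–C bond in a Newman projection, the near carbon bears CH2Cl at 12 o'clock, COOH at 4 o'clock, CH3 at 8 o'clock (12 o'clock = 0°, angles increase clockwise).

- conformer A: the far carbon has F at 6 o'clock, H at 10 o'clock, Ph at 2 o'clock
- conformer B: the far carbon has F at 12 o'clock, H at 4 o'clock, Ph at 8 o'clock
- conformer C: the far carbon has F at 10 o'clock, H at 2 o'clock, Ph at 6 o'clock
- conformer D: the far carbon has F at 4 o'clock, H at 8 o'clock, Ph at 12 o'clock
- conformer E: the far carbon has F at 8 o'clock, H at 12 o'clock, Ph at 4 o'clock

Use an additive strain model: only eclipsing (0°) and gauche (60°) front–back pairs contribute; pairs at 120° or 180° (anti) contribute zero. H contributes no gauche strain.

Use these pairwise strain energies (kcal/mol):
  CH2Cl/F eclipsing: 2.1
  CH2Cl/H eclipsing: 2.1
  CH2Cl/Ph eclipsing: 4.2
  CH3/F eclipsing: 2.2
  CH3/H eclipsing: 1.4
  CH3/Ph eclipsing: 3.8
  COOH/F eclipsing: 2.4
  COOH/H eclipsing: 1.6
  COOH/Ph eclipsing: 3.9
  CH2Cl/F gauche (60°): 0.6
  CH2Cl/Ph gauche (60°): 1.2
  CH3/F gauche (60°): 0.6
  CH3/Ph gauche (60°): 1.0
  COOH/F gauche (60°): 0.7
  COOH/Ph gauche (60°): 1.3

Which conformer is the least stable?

A is staggered. CH2Cl at 0° is gauche with Ph at 60° (1.2); COOH at 120° is gauche with F at 180° (0.7); COOH at 120° is gauche with Ph at 60° (1.3); CH3 at 240° is gauche with F at 180° (0.6). Total 3.8 kcal/mol.
B is eclipsed. CH2Cl at 0° is eclipsed with F at 0° (2.1); COOH at 120° is eclipsed with H at 120° (1.6); CH3 at 240° is eclipsed with Ph at 240° (3.8). Total 7.5 kcal/mol.
C is staggered. CH2Cl at 0° is gauche with F at 300° (0.6); COOH at 120° is gauche with Ph at 180° (1.3); CH3 at 240° is gauche with F at 300° (0.6); CH3 at 240° is gauche with Ph at 180° (1.0). Total 3.5 kcal/mol.
D is eclipsed. CH2Cl at 0° is eclipsed with Ph at 0° (4.2); COOH at 120° is eclipsed with F at 120° (2.4); CH3 at 240° is eclipsed with H at 240° (1.4). Total 8.0 kcal/mol.
E is eclipsed. CH2Cl at 0° is eclipsed with H at 0° (2.1); COOH at 120° is eclipsed with Ph at 120° (3.9); CH3 at 240° is eclipsed with F at 240° (2.2). Total 8.2 kcal/mol.
E has the highest total (8.2 kcal/mol).

E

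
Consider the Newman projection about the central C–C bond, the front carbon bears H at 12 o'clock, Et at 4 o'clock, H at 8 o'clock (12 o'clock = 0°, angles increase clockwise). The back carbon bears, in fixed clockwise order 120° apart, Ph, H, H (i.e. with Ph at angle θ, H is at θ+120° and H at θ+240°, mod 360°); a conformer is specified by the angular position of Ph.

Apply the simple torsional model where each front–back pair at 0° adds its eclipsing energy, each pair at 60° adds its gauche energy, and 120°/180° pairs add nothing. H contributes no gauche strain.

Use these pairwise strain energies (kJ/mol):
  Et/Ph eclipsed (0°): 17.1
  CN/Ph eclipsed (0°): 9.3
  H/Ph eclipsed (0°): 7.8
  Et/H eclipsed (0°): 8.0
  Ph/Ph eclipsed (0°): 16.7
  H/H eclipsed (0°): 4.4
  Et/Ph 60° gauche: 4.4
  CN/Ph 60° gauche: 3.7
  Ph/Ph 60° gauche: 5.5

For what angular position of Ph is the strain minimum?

Ph at 0° (eclipsed): H(0°)/Ph(0°) eclipsed 7.8; Et(120°)/H(120°) eclipsed 8.0; H(240°)/H(240°) eclipsed 4.4 → 20.2 kJ/mol.
Ph at 60° (staggered): Et(120°)/Ph(60°) gauche 4.4 → 4.4 kJ/mol.
Ph at 120° (eclipsed): H(0°)/H(0°) eclipsed 4.4; Et(120°)/Ph(120°) eclipsed 17.1; H(240°)/H(240°) eclipsed 4.4 → 25.9 kJ/mol.
Ph at 180° (staggered): Et(120°)/Ph(180°) gauche 4.4 → 4.4 kJ/mol.
Ph at 240° (eclipsed): H(0°)/H(0°) eclipsed 4.4; Et(120°)/H(120°) eclipsed 8.0; H(240°)/Ph(240°) eclipsed 7.8 → 20.2 kJ/mol.
Ph at 300° (staggered): no non-H gauche contacts → 0.0 kJ/mol.
The minimum (0.0 kJ/mol) occurs with Ph at 300°.

300°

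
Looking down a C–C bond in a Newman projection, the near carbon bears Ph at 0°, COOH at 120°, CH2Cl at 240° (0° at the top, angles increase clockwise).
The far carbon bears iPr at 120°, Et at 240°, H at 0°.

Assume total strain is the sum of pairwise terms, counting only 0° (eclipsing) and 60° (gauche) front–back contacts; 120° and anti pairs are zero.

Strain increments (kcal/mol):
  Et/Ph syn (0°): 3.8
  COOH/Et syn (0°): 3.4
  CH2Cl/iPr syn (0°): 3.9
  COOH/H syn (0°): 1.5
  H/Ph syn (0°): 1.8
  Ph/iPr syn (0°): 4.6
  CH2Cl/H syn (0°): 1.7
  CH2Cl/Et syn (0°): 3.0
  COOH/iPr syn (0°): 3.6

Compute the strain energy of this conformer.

8.4 kcal/mol

This conformer (eclipsed): Ph(0°)/H(0°) eclipsed 1.8; COOH(120°)/iPr(120°) eclipsed 3.6; CH2Cl(240°)/Et(240°) eclipsed 3.0 → 8.4 kcal/mol.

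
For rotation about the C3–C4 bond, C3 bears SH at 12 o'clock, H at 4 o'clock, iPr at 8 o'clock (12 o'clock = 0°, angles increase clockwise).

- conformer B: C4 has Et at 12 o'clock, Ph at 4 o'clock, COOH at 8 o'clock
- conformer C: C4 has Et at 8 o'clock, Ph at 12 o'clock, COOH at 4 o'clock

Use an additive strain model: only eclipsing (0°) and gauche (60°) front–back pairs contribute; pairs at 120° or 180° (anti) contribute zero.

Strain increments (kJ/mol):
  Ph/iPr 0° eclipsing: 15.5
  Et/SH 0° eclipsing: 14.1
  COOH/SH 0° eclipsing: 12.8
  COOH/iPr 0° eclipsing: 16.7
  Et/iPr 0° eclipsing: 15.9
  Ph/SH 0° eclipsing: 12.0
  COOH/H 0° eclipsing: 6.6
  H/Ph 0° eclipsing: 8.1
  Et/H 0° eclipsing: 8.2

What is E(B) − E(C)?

B is eclipsed. SH at 0° is eclipsed with Et at 0° (14.1); H at 120° is eclipsed with Ph at 120° (8.1); iPr at 240° is eclipsed with COOH at 240° (16.7). Total 38.9 kJ/mol.
C is eclipsed. SH at 0° is eclipsed with Ph at 0° (12.0); H at 120° is eclipsed with COOH at 120° (6.6); iPr at 240° is eclipsed with Et at 240° (15.9). Total 34.5 kJ/mol.
E(B) − E(C) = 38.9 − 34.5 = +4.4 kJ/mol.

+4.4 kJ/mol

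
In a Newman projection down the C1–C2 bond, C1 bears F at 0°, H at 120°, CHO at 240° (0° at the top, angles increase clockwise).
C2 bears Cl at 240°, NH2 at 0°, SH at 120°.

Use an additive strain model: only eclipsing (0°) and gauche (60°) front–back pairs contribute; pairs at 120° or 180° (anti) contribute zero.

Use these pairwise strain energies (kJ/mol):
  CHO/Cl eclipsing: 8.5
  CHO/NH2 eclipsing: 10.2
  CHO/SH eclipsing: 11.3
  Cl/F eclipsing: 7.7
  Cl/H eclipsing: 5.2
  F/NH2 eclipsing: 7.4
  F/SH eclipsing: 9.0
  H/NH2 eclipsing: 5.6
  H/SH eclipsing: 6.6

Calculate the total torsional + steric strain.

This conformer is eclipsed. F at 0° is eclipsed with NH2 at 0° (7.4); H at 120° is eclipsed with SH at 120° (6.6); CHO at 240° is eclipsed with Cl at 240° (8.5). Total 22.5 kJ/mol.

22.5 kJ/mol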